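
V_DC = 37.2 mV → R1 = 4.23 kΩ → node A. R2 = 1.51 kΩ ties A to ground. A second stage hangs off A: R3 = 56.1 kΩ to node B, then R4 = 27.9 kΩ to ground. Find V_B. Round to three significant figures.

The second stage (R3 + R4 = 84.00 kΩ) loads node A in parallel with R2.
R2 ‖ (R3+R4) = 1.483 kΩ.
So V_A = 37.2 × 0.2596 = 9.658 mV.
Stage 2 is unloaded, so V_B = V_A · R4/(R3+R4) = 9.658 × 27.9/84.00 = 3.208 mV.

V_B ≈ 3.21 mV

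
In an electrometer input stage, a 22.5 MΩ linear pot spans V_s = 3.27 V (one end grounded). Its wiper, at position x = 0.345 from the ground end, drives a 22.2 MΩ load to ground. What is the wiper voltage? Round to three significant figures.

The pot divides into 14.74 MΩ above the wiper and 7.762 MΩ below.
(x·R_p) ‖ R_L = 5.751 MΩ.
Loaded-divider output: V_out = 3.27 × 0.2807 = 0.9179 V.
(Unloaded: V_out = x·V_s = 1.13 V.)

V_out ≈ 0.918 V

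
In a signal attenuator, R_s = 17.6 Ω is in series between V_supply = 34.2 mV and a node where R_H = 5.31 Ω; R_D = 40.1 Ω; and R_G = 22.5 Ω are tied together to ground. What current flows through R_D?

I ≈ 0.154 mA

Parallel bank: R_p = 1/(1/5.31 + 1/40.1 + 1/22.5) = 3.880 Ω.
V_A by voltage divider: V_A = 34.2 × 3.880/(17.6 + 3.880) = 6.178 mV.
I(R_D) = V_A / R_D = 6.178/40.1 = 0.1541 mA.
(Check via current divider: I_total = 1.592 mA; share G_k/ΣG = 0.09677 → same result.)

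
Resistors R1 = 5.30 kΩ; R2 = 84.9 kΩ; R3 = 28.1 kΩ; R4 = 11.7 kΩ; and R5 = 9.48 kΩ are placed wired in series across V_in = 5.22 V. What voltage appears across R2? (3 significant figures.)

Total series resistance ΣR = 5.30 + 84.9 + 28.1 + 11.7 + 9.48 = 139.5 kΩ.
By the voltage-divider rule, V = 5.22 × 84.90/139.5 = 3.177 V.

V ≈ 3.18 V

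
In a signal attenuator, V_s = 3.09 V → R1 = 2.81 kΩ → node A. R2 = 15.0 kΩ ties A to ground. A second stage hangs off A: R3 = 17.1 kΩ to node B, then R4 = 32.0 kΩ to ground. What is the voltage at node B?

V_B ≈ 1.62 V

The second stage (R3 + R4 = 49.10 kΩ) loads node A in parallel with R2.
R2 ‖ (R3+R4) = 11.49 kΩ.
First divider: V_A = V_s · 11.49/(2.81 + 11.49) = 2.483 V.
V_B = V_A × 0.6517 = 1.618 V.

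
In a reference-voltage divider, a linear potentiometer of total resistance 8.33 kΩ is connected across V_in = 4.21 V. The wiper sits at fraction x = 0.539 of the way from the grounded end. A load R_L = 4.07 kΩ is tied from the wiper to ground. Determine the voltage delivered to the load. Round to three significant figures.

Lower segment x·R_p = 4.490 kΩ; upper segment (1−x)·R_p = 3.840 kΩ.
Lower segment in parallel with the load: 4.490 ‖ 4.07 = 2.135 kΩ.
Loaded-divider output: V_out = 4.21 × 0.3573 = 1.504 V.

V_out ≈ 1.50 V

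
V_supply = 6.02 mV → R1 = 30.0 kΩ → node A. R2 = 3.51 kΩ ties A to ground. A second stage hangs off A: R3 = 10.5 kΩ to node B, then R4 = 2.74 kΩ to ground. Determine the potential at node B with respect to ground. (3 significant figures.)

V_B ≈ 0.105 mV

Looking into the second stage from A: R3 + R4 = 13.24 kΩ appears in parallel with R2.
Effective lower resistance at A: R2 ‖ 13.24 = 2.774 kΩ.
V_A = 6.02 × 2.774/(30.0 + 2.774) = 0.5096 mV.
V_B = V_A × 0.2069 = 0.1055 mV.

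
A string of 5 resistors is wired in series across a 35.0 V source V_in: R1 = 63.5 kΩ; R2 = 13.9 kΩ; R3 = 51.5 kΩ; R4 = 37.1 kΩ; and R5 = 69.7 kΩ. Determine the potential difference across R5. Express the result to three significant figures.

V ≈ 10.4 V

Series total: ΣR = 63.5 + 13.9 + 51.5 + 37.1 + 69.7 = 235.7 kΩ.
V = V_in · R/ΣR = 35.0 × 0.2957 = 10.35 V.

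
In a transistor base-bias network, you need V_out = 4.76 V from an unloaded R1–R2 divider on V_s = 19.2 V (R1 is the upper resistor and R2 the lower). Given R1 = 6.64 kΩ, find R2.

V_out/V_s = R2/(R1+R2) = 0.2479.
So R2 = R1 · V_out/(V_s − V_out) = 6.64 × 4.76/(19.2 − 4.76) = 6.64 × 0.3296 = 2.189 kΩ.

R2 ≈ 2.19 kΩ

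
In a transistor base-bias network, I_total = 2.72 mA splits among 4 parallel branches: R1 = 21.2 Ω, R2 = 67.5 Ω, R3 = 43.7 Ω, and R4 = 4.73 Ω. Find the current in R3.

I ≈ 0.210 mA

ΣG = 1/21.2 + 1/67.5 + 1/43.7 + 1/4.73 = 0.2963.
Current divider: I(R3) = I_total · G_k/ΣG = 2.72 × (0.02288/0.2963) = 2.72 × 0.07723 = 0.2101 mA.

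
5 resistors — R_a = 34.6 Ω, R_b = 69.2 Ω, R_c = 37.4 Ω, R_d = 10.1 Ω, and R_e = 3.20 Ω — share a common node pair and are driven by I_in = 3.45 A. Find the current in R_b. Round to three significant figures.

I ≈ 0.104 A

Conductances: ΣG = 1/34.6 + 1/69.2 + 1/37.4 + 1/10.1 + 1/3.20 = 0.4816 (1/Ω).
By the current-divider rule, I = I_in · G_k/ΣG = 3.45 × 0.03001 = 0.1035 A.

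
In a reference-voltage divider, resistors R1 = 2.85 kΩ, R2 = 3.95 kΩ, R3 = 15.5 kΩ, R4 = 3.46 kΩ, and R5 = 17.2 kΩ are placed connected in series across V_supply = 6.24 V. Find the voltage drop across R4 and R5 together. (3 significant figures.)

V ≈ 3.00 V

Total series resistance ΣR = 2.85 + 3.95 + 15.5 + 3.46 + 17.2 = 42.96 kΩ.
R_{R4..R5} = 3.46 + 17.2 = 20.66 kΩ.
By the voltage-divider rule, V = 6.24 × 20.66/42.96 = 3.001 V.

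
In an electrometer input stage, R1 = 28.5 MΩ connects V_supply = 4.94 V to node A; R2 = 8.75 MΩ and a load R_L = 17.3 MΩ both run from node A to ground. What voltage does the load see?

The load sits in parallel with R2, giving an effective lower resistance R2' = R2·R_L/(R2+R_L) = 5.811 MΩ.
Then V_out = V_supply · R2'/(R1 + R2') = 4.94 × 5.811/34.31 = 0.8366 V.

V_out ≈ 0.837 V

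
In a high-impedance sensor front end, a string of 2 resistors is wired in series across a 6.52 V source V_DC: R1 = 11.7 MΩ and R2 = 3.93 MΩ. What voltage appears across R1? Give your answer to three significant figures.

Total series resistance ΣR = 11.7 + 3.93 = 15.63 MΩ.
V = V_DC · R/ΣR = 6.52 × 0.7486 = 4.881 V.

V ≈ 4.88 V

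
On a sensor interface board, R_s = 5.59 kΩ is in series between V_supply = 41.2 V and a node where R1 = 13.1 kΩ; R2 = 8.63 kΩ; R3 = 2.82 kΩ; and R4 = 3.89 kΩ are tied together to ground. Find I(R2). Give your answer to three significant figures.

I ≈ 0.869 mA

Combine the parallel branches: R_p = (1/13.1 + 1/8.63 + 1/2.82 + 1/3.89)⁻¹ = 1.244 kΩ.
V_A = 41.2 × 1.244/6.834 = 7.499 V.
Branch current I = V_A/R2 = 7.499/8.63 = 0.8690 mA.
(Equivalently: I_total = 6.029 mA, then current-divider fraction G_k/ΣG = 0.1441.)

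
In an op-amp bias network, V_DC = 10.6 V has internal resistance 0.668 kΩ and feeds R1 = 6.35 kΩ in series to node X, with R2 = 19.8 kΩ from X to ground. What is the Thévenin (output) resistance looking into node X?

R_th ≈ 5.18 kΩ

R1' = 0.668 + 6.35 = 7.018 kΩ (source resistance + R1).
With V_DC suppressed (replaced by a short), R_th = R1' ‖ R2 = (7.018 × 19.8)/(7.018 + 19.8) = 5.181 kΩ.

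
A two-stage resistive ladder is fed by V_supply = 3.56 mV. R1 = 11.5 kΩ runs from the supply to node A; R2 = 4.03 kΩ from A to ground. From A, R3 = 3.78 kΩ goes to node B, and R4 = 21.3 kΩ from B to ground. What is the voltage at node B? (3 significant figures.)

V_B ≈ 0.701 mV

Node A sees R2 in parallel with the series input of stage 2, R3 + R4 = 25.08 kΩ.
R2 ‖ (R3+R4) = 3.472 kΩ.
So V_A = 3.56 × 0.2319 = 0.8256 mV.
V_B = V_A × 0.8493 = 0.7011 mV.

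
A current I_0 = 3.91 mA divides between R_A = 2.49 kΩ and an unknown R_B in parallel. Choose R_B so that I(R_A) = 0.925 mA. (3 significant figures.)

R_B ≈ 0.772 kΩ

The fraction through R_A equals R_B/(R_A+R_B).
0.925/3.91 = R_B/(R_A + R_B) → R_B = R_A · (0.2366)/(1 − 0.2366) = 2.49 × 0.3099 = 0.7716 kΩ.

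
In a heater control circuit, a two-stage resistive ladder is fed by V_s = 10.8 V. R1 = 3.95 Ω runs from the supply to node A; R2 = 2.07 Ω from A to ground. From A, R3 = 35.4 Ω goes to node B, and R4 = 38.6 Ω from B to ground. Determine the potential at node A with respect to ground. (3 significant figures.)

Node A sees R2 in parallel with the series input of stage 2, R3 + R4 = 74.00 Ω.
Effective lower resistance at A: R2 ‖ 74.00 = 2.014 Ω.
First divider: V_A = V_s · 2.014/(3.95 + 2.014) = 3.647 V.

V_A ≈ 3.65 V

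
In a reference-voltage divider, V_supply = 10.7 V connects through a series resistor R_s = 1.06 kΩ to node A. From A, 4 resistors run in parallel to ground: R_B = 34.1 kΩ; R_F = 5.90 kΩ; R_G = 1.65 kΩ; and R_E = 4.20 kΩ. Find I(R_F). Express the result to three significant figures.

Equivalent of the parallel group: R_p = 0.9588 kΩ.
V_A by voltage divider: V_A = 10.7 × 0.9588/(1.06 + 0.9588) = 5.082 V.
Branch current I = V_A/R_F = 5.082/5.90 = 0.8613 mA.
(Equivalently: I_total = 5.300 mA, then current-divider fraction G_k/ΣG = 0.1625.)

I ≈ 0.861 mA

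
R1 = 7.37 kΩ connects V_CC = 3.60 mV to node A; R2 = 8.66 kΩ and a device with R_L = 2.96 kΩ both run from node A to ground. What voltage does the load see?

First combine the lower leg with the load: R2 ‖ R_L = 2.206 kΩ.
Now apply the divider: V_out = 3.60 × 0.2304 = 0.8293 mV.
(Unloaded it would be 1.94 mV; the load pulls it down.)

V_out ≈ 0.829 mV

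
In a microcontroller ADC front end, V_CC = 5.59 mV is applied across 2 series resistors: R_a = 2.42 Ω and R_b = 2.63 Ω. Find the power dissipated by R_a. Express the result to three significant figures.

P ≈ 2.97 µW

ΣR = 5.050 Ω → I = 5.59/5.050 = 1.107 mA.
P = I²R = 1.225 × 2.42 = 2.965 µW.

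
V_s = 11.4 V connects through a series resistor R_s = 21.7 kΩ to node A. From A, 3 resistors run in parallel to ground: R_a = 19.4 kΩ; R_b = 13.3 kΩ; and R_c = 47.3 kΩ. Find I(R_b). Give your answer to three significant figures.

Combine the parallel branches: R_p = (1/19.4 + 1/13.3 + 1/47.3)⁻¹ = 6.762 kΩ.
Node voltage V_A = V_s · R_p/(R_s + R_p) = 11.4 × 0.2376 = 2.709 V.
Branch current I = V_A/R_b = 2.709/13.3 = 0.2036 mA.

I ≈ 0.204 mA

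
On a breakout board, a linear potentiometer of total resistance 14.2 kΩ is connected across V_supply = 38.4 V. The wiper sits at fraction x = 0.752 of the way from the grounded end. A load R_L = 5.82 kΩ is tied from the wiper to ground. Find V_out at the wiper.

The pot divides into 3.522 kΩ above the wiper and 10.68 kΩ below.
Lower segment in parallel with the load: 10.68 ‖ 5.82 = 3.767 kΩ.
Then V_out = V_supply · 3.767/(3.522 + 3.767) = 19.85 V.

V_out ≈ 19.8 V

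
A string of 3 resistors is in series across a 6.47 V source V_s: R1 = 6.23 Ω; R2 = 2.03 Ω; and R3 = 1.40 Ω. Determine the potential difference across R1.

V ≈ 4.17 V

ΣR = 6.23 + 2.03 + 1.40 = 9.660 Ω.
By the voltage-divider rule, V = 6.47 × 6.230/9.660 = 4.173 V.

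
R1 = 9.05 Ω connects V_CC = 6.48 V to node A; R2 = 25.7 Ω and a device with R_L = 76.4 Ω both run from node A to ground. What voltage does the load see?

The load sits in parallel with R2, giving an effective lower resistance R2' = R2·R_L/(R2+R_L) = 19.23 Ω.
Now apply the divider: V_out = 6.48 × 0.6800 = 4.406 V.

V_out ≈ 4.41 V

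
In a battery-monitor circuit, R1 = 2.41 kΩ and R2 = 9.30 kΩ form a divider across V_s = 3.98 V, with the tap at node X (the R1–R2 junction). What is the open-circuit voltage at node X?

Open-circuit (no load on X): V_th = V_s · R2/(R1 + R2) = 3.98 × 9.30/(2.410 + 9.30) = 3.161 V.

V_th ≈ 3.16 V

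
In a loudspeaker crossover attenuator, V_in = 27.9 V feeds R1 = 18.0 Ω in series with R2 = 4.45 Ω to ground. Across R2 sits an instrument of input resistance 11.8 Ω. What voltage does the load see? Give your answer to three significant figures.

V_out ≈ 4.25 V

The load sits in parallel with R2, giving an effective lower resistance R2' = R2·R_L/(R2+R_L) = 3.231 Ω.
Now apply the divider: V_out = 27.9 × 0.1522 = 4.246 V.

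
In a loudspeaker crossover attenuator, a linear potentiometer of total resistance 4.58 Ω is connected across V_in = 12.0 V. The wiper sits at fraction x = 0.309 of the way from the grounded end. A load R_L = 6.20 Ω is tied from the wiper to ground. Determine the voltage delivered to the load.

Lower segment x·R_p = 1.415 Ω; upper segment (1−x)·R_p = 3.165 Ω.
R_L loads the lower segment: effective lower R = 1.152 Ω.
Then V_out = V_in · 1.152/(3.165 + 1.152) = 3.203 V.
(Unloaded: V_out = x·V_in = 3.71 V.)

V_out ≈ 3.20 V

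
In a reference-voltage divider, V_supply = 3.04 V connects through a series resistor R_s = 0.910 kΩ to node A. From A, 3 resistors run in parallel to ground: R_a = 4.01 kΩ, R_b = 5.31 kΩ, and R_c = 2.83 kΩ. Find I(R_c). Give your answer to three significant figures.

I ≈ 0.625 mA

Combine the parallel branches: R_p = (1/4.01 + 1/5.31 + 1/2.83)⁻¹ = 1.264 kΩ.
V_A = 3.04 × 1.264/2.174 = 1.768 V.
I(R_c) = V_A / R_c = 1.768/2.83 = 0.6246 mA.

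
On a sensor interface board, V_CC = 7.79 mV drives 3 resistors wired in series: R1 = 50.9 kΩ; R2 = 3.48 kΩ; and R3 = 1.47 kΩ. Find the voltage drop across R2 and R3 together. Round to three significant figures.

Series total: ΣR = 50.9 + 3.48 + 1.47 = 55.85 kΩ.
R_{R2..R3} = 3.48 + 1.47 = 4.950 kΩ.
Voltage divider: V = V_CC · (4.950 / 55.85) = 7.79 × 0.08863 = 0.6904 mV.

V ≈ 0.690 mV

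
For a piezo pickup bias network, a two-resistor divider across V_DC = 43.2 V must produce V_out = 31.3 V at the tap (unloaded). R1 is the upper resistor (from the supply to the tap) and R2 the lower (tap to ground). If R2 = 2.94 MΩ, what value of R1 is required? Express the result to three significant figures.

Required fraction k = V_out/V_DC = 0.7245.
Rearranging, R1 = R2·(1−k)/k = 2.94 × 0.3802 = 1.118 MΩ.

R1 ≈ 1.12 MΩ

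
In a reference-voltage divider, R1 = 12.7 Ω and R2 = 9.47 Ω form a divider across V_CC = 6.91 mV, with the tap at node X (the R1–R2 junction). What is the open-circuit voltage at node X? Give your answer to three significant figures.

V_th ≈ 2.95 mV

V_th is the unloaded tap voltage: V_CC · R2/(R1+R2) = 6.91 × 0.4272 = 2.952 mV.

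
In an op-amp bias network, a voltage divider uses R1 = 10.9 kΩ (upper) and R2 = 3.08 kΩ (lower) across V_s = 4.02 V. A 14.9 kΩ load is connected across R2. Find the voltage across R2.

R2 ‖ R_L = (3.08 × 14.9)/(3.08 + 14.9) = 2.552 kΩ.
Now apply the divider: V_out = 4.02 × 0.1897 = 0.7627 V.

V_out ≈ 0.763 V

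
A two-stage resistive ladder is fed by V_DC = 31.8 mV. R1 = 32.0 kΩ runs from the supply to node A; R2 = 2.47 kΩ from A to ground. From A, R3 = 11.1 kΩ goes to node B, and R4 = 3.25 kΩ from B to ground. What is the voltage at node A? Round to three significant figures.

The second stage (R3 + R4 = 14.35 kΩ) loads node A in parallel with R2.
R2 ‖ (R3+R4) = 2.107 kΩ.
So V_A = 31.8 × 0.06178 = 1.965 mV.

V_A ≈ 1.96 mV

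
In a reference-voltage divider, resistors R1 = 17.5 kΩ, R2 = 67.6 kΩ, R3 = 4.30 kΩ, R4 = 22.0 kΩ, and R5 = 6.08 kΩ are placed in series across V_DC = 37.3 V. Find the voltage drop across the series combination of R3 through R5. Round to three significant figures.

ΣR = 17.5 + 67.6 + 4.30 + 22.0 + 6.08 = 117.5 kΩ.
R_{R3..R5} = 4.30 + 22.0 + 6.08 = 32.38 kΩ.
By the voltage-divider rule, V = 37.3 × 32.38/117.5 = 10.28 V.

V ≈ 10.3 V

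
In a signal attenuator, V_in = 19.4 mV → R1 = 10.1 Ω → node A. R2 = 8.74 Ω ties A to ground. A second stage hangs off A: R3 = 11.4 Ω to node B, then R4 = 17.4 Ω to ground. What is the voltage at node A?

Looking into the second stage from A: R3 + R4 = 28.80 Ω appears in parallel with R2.
R2 ‖ (R3+R4) = 6.705 Ω.
V_A = 19.4 × 6.705/(10.1 + 6.705) = 7.740 mV.

V_A ≈ 7.74 mV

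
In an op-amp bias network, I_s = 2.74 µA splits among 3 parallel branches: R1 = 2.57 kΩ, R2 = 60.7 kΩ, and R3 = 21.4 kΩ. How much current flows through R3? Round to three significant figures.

I ≈ 0.283 µA

ΣG = 1/2.57 + 1/60.7 + 1/21.4 = 0.4523.
By the current-divider rule, I = I_s · G_k/ΣG = 2.74 × 0.1033 = 0.2831 µA.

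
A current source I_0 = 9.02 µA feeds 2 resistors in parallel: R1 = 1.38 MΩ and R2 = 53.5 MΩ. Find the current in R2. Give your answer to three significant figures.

Two-branch current divider: I_k = I_0 · R_other/(R_1 + R_2).
So I = 9.02 × 1.38/54.88 = 0.2268 µA.

I ≈ 0.227 µA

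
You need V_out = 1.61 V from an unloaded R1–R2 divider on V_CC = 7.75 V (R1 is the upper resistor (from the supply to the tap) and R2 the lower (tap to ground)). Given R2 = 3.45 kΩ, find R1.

R1 ≈ 13.2 kΩ

The divider ratio is R2/(R1+R2) = 1.61/7.75 = 0.2077.
So R1 = R2 · (V_CC/V_out − 1) = 3.45 × (7.75/1.61 − 1) = 3.45 × 3.814 = 13.16 kΩ.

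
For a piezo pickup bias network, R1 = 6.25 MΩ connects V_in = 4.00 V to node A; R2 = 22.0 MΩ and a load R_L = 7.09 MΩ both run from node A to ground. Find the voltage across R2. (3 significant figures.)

V_out ≈ 1.85 V

R2 ‖ R_L = (22.0 × 7.09)/(22.0 + 7.09) = 5.362 MΩ.
Now apply the divider: V_out = 4.00 × 0.4618 = 1.847 V.
(Unloaded it would be 3.12 V; the load pulls it down.)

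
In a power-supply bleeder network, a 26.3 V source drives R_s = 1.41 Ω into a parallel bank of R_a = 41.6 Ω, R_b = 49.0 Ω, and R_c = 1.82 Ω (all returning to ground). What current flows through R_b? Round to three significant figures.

Parallel bank: R_p = 1/(1/41.6 + 1/49.0 + 1/1.82) = 1.684 Ω.
Node voltage V_A = V_CC · R_p/(R_s + R_p) = 26.3 × 0.5442 = 14.31 V.
Branch current I = V_A/R_b = 14.31/49.0 = 0.2921 A.

I ≈ 0.292 A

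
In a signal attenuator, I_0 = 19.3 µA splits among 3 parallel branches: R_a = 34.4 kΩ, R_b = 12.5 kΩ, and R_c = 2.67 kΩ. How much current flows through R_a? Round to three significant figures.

I ≈ 1.16 µA

ΣG = 1/34.4 + 1/12.5 + 1/2.67 = 0.4836.
Current divider: I(R_a) = I_0 · G_k/ΣG = 19.3 × (0.02907/0.4836) = 19.3 × 0.06011 = 1.160 µA.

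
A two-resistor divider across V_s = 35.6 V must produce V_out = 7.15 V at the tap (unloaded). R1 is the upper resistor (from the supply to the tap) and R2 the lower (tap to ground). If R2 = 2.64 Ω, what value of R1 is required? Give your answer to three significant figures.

The divider ratio is R2/(R1+R2) = 7.15/35.6 = 0.2008.
So R1 = R2 · (V_s/V_out − 1) = 2.64 × (35.6/7.15 − 1) = 2.64 × 3.979 = 10.50 Ω.

R1 ≈ 10.5 Ω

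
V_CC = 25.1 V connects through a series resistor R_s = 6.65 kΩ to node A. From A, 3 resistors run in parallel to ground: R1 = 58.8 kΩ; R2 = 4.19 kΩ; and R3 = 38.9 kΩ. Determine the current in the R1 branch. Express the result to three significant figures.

Equivalent of the parallel group: R_p = 3.554 kΩ.
Node voltage V_A = V_CC · R_p/(R_s + R_p) = 25.1 × 0.3483 = 8.742 V.
Branch current I = V_A/R1 = 8.742/58.8 = 0.1487 mA.

I ≈ 0.149 mA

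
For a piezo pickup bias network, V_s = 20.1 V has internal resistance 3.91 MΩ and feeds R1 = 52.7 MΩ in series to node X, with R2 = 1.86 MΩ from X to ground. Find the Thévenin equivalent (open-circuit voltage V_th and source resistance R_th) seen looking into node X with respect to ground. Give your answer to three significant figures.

V_th ≈ 0.639 V, R_th ≈ 1.80 MΩ

R1' = 3.91 + 52.7 = 56.61 MΩ (source resistance + R1).
Open-circuit (no load on X): V_th = V_s · R2/(R1' + R2) = 20.1 × 1.86/(56.61 + 1.86) = 0.6394 V.
Zeroing V_s shorts the top of R1' to ground, so R_th = R1' ‖ R2 = 1.801 MΩ.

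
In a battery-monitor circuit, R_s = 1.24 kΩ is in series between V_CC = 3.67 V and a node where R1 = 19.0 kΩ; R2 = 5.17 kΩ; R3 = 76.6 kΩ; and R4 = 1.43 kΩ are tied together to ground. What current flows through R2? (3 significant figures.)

Equivalent of the parallel group: R_p = 1.043 kΩ.
V_A by voltage divider: V_A = 3.67 × 1.043/(1.24 + 1.043) = 1.677 V.
I(R2) = V_A / R2 = 1.677/5.17 = 0.3244 mA.

I ≈ 0.324 mA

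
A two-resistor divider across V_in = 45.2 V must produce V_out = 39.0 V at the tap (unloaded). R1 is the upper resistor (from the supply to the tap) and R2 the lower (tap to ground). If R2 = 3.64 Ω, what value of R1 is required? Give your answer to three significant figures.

R1 ≈ 0.579 Ω

V_out/V_in = R2/(R1+R2) = 0.8628.
So R1 = R2 · (V_in/V_out − 1) = 3.64 × (45.2/39.0 − 1) = 3.64 × 0.1590 = 0.5787 Ω.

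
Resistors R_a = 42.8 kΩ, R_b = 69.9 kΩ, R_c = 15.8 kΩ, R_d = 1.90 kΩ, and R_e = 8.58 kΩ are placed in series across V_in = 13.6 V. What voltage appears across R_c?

Total series resistance ΣR = 42.8 + 69.9 + 15.8 + 1.90 + 8.58 = 139.0 kΩ.
By the voltage-divider rule, V = 13.6 × 15.80/139.0 = 1.546 V.

V ≈ 1.55 V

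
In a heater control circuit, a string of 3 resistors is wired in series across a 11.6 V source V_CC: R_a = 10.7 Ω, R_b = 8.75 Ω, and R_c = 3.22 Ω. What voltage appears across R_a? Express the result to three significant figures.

V ≈ 5.48 V

Total series resistance ΣR = 10.7 + 8.75 + 3.22 = 22.67 Ω.
By the voltage-divider rule, V = 11.6 × 10.70/22.67 = 5.475 V.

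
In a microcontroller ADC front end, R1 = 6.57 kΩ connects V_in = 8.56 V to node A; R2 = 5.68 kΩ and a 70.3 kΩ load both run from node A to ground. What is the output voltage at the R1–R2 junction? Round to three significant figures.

First combine the lower leg with the load: R2 ‖ R_L = 5.255 kΩ.
Voltage divider with the loaded lower leg: V_out = 8.56 × 5.255/(6.57 + 5.255) = 8.56 × 0.4444 = 3.804 V.

V_out ≈ 3.80 V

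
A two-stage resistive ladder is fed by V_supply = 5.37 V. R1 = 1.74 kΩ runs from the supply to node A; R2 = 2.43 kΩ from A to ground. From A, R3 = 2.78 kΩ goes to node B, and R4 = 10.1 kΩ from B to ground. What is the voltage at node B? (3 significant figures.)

V_B ≈ 2.27 V

The second stage (R3 + R4 = 12.88 kΩ) loads node A in parallel with R2.
R2 ‖ (R3+R4) = 2.044 kΩ.
V_A = 5.37 × 2.044/(1.74 + 2.044) = 2.901 V.
Stage 2 is unloaded, so V_B = V_A · R4/(R3+R4) = 2.901 × 10.1/12.88 = 2.275 V.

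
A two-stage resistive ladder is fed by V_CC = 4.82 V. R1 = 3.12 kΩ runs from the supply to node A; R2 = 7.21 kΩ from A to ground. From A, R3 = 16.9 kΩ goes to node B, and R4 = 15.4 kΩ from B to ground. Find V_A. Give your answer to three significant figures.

The second stage (R3 + R4 = 32.30 kΩ) loads node A in parallel with R2.
Effective lower resistance at A: R2 ‖ 32.30 = 5.894 kΩ.
First divider: V_A = V_CC · 5.894/(3.12 + 5.894) = 3.152 V.

V_A ≈ 3.15 V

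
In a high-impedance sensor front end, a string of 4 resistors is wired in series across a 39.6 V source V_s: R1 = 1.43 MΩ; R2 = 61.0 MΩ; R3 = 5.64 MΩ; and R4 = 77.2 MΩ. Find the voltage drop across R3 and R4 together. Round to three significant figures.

V ≈ 22.6 V

Series total: ΣR = 1.43 + 61.0 + 5.64 + 77.2 = 145.3 MΩ.
R_{R3..R4} = 5.64 + 77.2 = 82.84 MΩ.
By the voltage-divider rule, V = 39.6 × 82.84/145.3 = 22.58 V.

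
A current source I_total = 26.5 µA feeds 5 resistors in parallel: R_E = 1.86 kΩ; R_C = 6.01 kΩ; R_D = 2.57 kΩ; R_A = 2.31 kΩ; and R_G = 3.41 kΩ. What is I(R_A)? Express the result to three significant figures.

I ≈ 6.31 µA

Total conductance ΣG = 1/1.86 + 1/6.01 + 1/2.57 + 1/2.31 + 1/3.41 = 1.819 (units of 1/kΩ).
Current divider: I(R_A) = I_total · G_k/ΣG = 26.5 × (0.4329/1.819) = 26.5 × 0.2380 = 6.306 µA.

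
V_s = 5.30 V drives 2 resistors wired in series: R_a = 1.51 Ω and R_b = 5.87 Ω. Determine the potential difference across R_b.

ΣR = 1.51 + 5.87 = 7.380 Ω.
Voltage divider: V = V_s · (5.870 / 7.380) = 5.30 × 0.7954 = 4.216 V.

V ≈ 4.22 V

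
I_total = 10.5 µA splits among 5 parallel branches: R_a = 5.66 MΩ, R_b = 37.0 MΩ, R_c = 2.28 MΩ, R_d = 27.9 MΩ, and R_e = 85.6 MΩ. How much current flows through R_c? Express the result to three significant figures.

I ≈ 6.68 µA

ΣG = 1/5.66 + 1/37.0 + 1/2.28 + 1/27.9 + 1/85.6 = 0.6898.
R_c takes the fraction G_k/ΣG = 0.4386/0.6898 = 0.6358, so I = 10.5 × 0.6358 = 6.676 µA.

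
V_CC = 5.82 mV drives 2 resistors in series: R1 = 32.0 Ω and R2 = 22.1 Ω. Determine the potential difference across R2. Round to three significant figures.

Total series resistance ΣR = 32.0 + 22.1 = 54.10 Ω.
V = V_CC · R/ΣR = 5.82 × 0.4085 = 2.377 mV.

V ≈ 2.38 mV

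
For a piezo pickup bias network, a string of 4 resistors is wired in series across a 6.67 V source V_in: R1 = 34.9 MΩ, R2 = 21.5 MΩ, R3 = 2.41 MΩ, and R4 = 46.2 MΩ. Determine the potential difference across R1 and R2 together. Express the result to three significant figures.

V ≈ 3.58 V

ΣR = 34.9 + 21.5 + 2.41 + 46.2 = 105.0 MΩ.
R_{R1..R2} = 34.9 + 21.5 = 56.40 MΩ.
By the voltage-divider rule, V = 6.67 × 56.40/105.0 = 3.582 V.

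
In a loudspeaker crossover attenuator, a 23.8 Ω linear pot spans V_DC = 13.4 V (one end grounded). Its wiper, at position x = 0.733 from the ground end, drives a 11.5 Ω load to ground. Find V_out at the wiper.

Split the track: R_lower = x·R_p = 17.45 Ω, R_upper = (1−x)·R_p = 6.355 Ω.
(x·R_p) ‖ R_L = 6.931 Ω.
Loaded-divider output: V_out = 13.4 × 0.5217 = 6.991 V.

V_out ≈ 6.99 V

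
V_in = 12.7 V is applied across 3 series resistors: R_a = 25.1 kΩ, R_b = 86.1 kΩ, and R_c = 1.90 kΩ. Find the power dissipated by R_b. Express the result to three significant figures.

ΣR = 113.1 kΩ → I = 12.7/113.1 = 0.1123 mA.
P(R_b) = I²·R_b = (0.1123)² × 86.1 = 1.086 mW.

P ≈ 1.09 mW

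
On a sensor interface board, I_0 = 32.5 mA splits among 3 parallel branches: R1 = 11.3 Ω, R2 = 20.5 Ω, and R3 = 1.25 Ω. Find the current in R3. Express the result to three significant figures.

Conductances: ΣG = 1/11.3 + 1/20.5 + 1/1.25 = 0.9373 (1/Ω).
Current divider: I(R3) = I_0 · G_k/ΣG = 32.5 × (0.8000/0.9373) = 32.5 × 0.8535 = 27.74 mA.

I ≈ 27.7 mA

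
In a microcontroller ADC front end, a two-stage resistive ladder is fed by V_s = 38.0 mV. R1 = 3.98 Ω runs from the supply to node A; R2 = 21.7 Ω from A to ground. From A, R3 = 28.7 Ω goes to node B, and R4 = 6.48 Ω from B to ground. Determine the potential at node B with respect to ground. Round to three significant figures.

The second stage (R3 + R4 = 35.18 Ω) loads node A in parallel with R2.
Effective lower resistance at A: R2 ‖ 35.18 = 13.42 Ω.
So V_A = 38.0 × 0.7713 = 29.31 mV.
Then the unloaded second divider: V_B = V_A × R4/(R3+R4) = 29.31 × 0.1842 = 5.399 mV.

V_B ≈ 5.40 mV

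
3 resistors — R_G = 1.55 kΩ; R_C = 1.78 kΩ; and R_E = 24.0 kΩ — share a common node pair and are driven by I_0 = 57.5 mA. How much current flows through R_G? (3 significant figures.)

I ≈ 29.7 mA

ΣG = 1/1.55 + 1/1.78 + 1/24.0 = 1.249.
Current divider: I(R_G) = I_0 · G_k/ΣG = 57.5 × (0.6452/1.249) = 57.5 × 0.5167 = 29.71 mA.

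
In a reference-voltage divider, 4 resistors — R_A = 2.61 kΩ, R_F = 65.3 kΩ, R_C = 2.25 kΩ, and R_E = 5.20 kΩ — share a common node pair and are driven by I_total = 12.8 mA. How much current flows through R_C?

I ≈ 5.50 mA

Total conductance ΣG = 1/2.61 + 1/65.3 + 1/2.25 + 1/5.20 = 1.035 (units of 1/kΩ).
R_C takes the fraction G_k/ΣG = 0.4444/1.035 = 0.4293, so I = 12.8 × 0.4293 = 5.495 mA.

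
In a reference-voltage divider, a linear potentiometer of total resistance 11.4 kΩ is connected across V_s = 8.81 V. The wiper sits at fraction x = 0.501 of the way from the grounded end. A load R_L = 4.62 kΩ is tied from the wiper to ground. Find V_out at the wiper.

Lower segment x·R_p = 5.711 kΩ; upper segment (1−x)·R_p = 5.689 kΩ.
Lower segment in parallel with the load: 5.711 ‖ 4.62 = 2.554 kΩ.
Loaded-divider output: V_out = 8.81 × 0.3099 = 2.730 V.

V_out ≈ 2.73 V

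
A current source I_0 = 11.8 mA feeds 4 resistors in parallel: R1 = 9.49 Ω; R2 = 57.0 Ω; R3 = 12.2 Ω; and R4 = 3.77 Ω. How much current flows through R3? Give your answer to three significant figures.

Total conductance ΣG = 1/9.49 + 1/57.0 + 1/12.2 + 1/3.77 = 0.4701 (units of 1/Ω).
By the current-divider rule, I = I_0 · G_k/ΣG = 11.8 × 0.1743 = 2.057 mA.

I ≈ 2.06 mA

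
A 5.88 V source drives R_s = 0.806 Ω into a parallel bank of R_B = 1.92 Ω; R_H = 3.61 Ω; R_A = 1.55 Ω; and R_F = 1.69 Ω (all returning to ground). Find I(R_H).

I ≈ 0.617 A

Parallel bank: R_p = 1/(1/1.92 + 1/3.61 + 1/1.55 + 1/1.69) = 0.4915 Ω.
V_A = 5.88 × 0.4915/1.297 = 2.227 V.
Branch current I = V_A/R_H = 2.227/3.61 = 0.6170 A.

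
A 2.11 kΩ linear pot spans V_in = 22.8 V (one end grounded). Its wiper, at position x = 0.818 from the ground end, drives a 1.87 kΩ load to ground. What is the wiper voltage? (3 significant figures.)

V_out ≈ 16.0 V

The pot divides into 0.3840 kΩ above the wiper and 1.726 kΩ below.
Lower segment in parallel with the load: 1.726 ‖ 1.87 = 0.8976 kΩ.
Then V_out = V_in · 0.8976/(0.3840 + 0.8976) = 15.97 V.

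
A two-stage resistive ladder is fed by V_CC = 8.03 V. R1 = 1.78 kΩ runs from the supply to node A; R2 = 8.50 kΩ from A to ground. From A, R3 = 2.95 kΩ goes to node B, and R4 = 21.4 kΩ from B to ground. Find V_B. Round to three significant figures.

The second stage (R3 + R4 = 24.35 kΩ) loads node A in parallel with R2.
R2 ‖ (R3+R4) = 6.301 kΩ.
First divider: V_A = V_CC · 6.301/(1.78 + 6.301) = 6.261 V.
Stage 2 is unloaded, so V_B = V_A · R4/(R3+R4) = 6.261 × 21.4/24.35 = 5.503 V.

V_B ≈ 5.50 V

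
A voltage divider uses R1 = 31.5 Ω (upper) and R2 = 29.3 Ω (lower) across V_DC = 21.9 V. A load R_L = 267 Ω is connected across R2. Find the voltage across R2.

V_out ≈ 9.99 V

R2 ‖ R_L = (29.3 × 267)/(29.3 + 267) = 26.40 Ω.
Then V_out = V_DC · R2'/(R1 + R2') = 21.9 × 26.40/57.90 = 9.986 V.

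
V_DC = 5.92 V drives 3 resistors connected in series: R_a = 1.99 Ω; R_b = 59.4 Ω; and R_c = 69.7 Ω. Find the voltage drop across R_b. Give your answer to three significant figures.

Total series resistance ΣR = 1.99 + 59.4 + 69.7 = 131.1 Ω.
By the voltage-divider rule, V = 5.92 × 59.40/131.1 = 2.682 V.

V ≈ 2.68 V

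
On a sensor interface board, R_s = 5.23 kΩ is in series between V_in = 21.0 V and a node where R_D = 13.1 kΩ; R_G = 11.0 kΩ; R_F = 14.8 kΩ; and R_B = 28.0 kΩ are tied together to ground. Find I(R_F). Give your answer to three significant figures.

I ≈ 0.588 mA

Parallel bank: R_p = 1/(1/13.1 + 1/11.0 + 1/14.8 + 1/28.0) = 3.696 kΩ.
V_A by voltage divider: V_A = 21.0 × 3.696/(5.23 + 3.696) = 8.696 V.
Branch current I = V_A/R_F = 8.696/14.8 = 0.5876 mA.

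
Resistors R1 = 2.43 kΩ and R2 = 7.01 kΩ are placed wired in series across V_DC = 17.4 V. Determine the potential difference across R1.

V ≈ 4.48 V

ΣR = 2.43 + 7.01 = 9.440 kΩ.
By the voltage-divider rule, V = 17.4 × 2.430/9.440 = 4.479 V.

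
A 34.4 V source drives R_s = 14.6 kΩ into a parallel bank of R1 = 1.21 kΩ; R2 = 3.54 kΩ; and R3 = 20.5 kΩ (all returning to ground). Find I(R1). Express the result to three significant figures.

Equivalent of the parallel group: R_p = 0.8638 kΩ.
Node voltage V_A = V_in · R_p/(R_s + R_p) = 34.4 × 0.05586 = 1.922 V.
I(R1) = V_A / R1 = 1.922/1.21 = 1.588 mA.

I ≈ 1.59 mA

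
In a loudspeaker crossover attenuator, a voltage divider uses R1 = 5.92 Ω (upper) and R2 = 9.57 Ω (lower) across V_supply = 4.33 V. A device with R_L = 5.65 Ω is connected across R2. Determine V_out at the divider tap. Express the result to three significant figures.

V_out ≈ 1.62 V

R2 ‖ R_L = (9.57 × 5.65)/(9.57 + 5.65) = 3.553 Ω.
Now apply the divider: V_out = 4.33 × 0.3750 = 1.624 V.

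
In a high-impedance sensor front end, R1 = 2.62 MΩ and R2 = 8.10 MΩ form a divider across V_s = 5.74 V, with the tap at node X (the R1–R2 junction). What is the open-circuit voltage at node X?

V_th ≈ 4.34 V

With X open, the divider is unloaded: V_th = 5.74 × 8.10/10.72 = 4.337 V.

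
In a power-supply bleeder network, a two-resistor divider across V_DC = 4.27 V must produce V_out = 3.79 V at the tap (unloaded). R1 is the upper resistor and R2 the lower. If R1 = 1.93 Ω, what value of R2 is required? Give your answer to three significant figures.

The divider ratio is R2/(R1+R2) = 3.79/4.27 = 0.8876.
So R2 = R1 · V_out/(V_DC − V_out) = 1.93 × 3.79/(4.27 − 3.79) = 1.93 × 7.896 = 15.24 Ω.

R2 ≈ 15.2 Ω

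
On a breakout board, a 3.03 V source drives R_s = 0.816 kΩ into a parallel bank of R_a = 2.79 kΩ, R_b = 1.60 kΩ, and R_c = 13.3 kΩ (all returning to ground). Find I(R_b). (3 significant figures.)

Parallel bank: R_p = 1/(1/2.79 + 1/1.60 + 1/13.3) = 0.9446 kΩ.
Node voltage V_A = V_s · R_p/(R_s + R_p) = 3.03 × 0.5365 = 1.626 V.
Branch current I = V_A/R_b = 1.626/1.60 = 1.016 mA.

I ≈ 1.02 mA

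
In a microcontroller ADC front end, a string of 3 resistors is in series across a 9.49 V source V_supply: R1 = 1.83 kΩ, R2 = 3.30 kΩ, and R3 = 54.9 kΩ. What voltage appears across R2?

Total series resistance ΣR = 1.83 + 3.30 + 54.9 = 60.03 kΩ.
Voltage divider: V = V_supply · (3.300 / 60.03) = 9.49 × 0.05497 = 0.5217 V.

V ≈ 0.522 V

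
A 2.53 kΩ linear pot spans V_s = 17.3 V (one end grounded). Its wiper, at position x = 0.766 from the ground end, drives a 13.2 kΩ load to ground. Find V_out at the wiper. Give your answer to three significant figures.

V_out ≈ 12.8 V

The pot divides into 0.5920 kΩ above the wiper and 1.938 kΩ below.
R_L loads the lower segment: effective lower R = 1.690 kΩ.
Loaded-divider output: V_out = 17.3 × 0.7406 = 12.81 V.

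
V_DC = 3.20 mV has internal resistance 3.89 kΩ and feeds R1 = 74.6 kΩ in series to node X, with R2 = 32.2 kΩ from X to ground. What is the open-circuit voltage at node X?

R1' = 3.89 + 74.6 = 78.49 kΩ (source resistance + R1).
With X open, the divider is unloaded: V_th = 3.20 × 32.2/110.7 = 0.9309 mV.

V_th ≈ 0.931 mV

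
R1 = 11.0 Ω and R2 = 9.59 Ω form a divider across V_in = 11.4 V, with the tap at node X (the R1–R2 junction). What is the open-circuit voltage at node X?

V_th ≈ 5.31 V

V_th is the unloaded tap voltage: V_in · R2/(R1+R2) = 11.4 × 0.4658 = 5.310 V.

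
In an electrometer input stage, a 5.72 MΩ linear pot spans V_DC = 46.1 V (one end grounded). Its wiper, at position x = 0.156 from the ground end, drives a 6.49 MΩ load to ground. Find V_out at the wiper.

The pot divides into 4.828 MΩ above the wiper and 0.8923 MΩ below.
(x·R_p) ‖ R_L = 0.7845 MΩ.
V_out = 46.1 × 0.7845/(4.828 + 0.7845) = 6.444 V.
(Unloaded: V_out = x·V_DC = 7.19 V.)

V_out ≈ 6.44 V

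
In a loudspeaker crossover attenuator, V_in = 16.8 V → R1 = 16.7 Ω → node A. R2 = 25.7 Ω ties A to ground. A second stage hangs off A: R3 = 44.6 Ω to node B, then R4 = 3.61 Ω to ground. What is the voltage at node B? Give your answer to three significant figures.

The second stage (R3 + R4 = 48.21 Ω) loads node A in parallel with R2.
R2 ‖ (R3+R4) = 16.76 Ω.
So V_A = 16.8 × 0.5010 = 8.416 V.
Then the unloaded second divider: V_B = V_A × R4/(R3+R4) = 8.416 × 0.07488 = 0.6302 V.

V_B ≈ 0.630 V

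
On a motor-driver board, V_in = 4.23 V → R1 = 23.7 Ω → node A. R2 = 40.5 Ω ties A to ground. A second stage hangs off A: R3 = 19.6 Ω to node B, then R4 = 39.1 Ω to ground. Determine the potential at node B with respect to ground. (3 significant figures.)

V_B ≈ 1.42 V

The second stage (R3 + R4 = 58.70 Ω) loads node A in parallel with R2.
Effective lower resistance at A: R2 ‖ 58.70 = 23.97 Ω.
First divider: V_A = V_in · 23.97/(23.7 + 23.97) = 2.127 V.
Stage 2 is unloaded, so V_B = V_A · R4/(R3+R4) = 2.127 × 39.1/58.70 = 1.417 V.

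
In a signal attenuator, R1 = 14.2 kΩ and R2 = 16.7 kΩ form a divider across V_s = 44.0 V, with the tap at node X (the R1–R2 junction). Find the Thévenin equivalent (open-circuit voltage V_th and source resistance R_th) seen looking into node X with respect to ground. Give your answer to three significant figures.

V_th ≈ 23.8 V, R_th ≈ 7.67 kΩ

Open-circuit (no load on X): V_th = V_s · R2/(R1 + R2) = 44.0 × 16.7/(14.20 + 16.7) = 23.78 V.
Zeroing V_s shorts the top of R1 to ground, so R_th = R1 ‖ R2 = 7.674 kΩ.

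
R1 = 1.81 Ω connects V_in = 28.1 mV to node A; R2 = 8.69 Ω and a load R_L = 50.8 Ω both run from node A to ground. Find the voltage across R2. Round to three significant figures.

R2 ‖ R_L = (8.69 × 50.8)/(8.69 + 50.8) = 7.421 Ω.
Then V_out = V_in · R2'/(R1 + R2') = 28.1 × 7.421/9.231 = 22.59 mV.
(Unloaded it would be 23.3 mV; the load pulls it down.)

V_out ≈ 22.6 mV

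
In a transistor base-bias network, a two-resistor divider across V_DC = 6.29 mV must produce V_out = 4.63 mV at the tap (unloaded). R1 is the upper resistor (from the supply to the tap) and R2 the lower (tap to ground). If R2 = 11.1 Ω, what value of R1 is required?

Required fraction k = V_out/V_DC = 0.7361.
Rearranging, R1 = R2·(1−k)/k = 11.1 × 0.3585 = 3.980 Ω.

R1 ≈ 3.98 Ω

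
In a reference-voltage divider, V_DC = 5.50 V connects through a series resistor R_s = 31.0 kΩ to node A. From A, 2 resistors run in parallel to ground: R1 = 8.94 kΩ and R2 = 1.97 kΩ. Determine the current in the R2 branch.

I ≈ 0.138 mA

Equivalent of the parallel group: R_p = 1.614 kΩ.
V_A by voltage divider: V_A = 5.50 × 1.614/(31.0 + 1.614) = 0.2722 V.
I(R2) = V_A / R2 = 0.2722/1.97 = 0.1382 mA.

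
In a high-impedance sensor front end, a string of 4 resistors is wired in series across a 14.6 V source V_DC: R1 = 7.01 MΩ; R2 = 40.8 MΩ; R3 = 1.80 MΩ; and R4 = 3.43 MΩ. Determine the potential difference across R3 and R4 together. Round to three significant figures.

Series total: ΣR = 7.01 + 40.8 + 1.80 + 3.43 = 53.04 MΩ.
R_{R3..R4} = 1.80 + 3.43 = 5.230 MΩ.
By the voltage-divider rule, V = 14.6 × 5.230/53.04 = 1.440 V.

V ≈ 1.44 V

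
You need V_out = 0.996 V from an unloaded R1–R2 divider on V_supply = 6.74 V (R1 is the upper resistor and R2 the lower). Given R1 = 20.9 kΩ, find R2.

R2 ≈ 3.62 kΩ

Required fraction k = V_out/V_supply = 0.1478.
R2 = R1 · 0.1478/(1 − 0.1478) = 3.624 kΩ.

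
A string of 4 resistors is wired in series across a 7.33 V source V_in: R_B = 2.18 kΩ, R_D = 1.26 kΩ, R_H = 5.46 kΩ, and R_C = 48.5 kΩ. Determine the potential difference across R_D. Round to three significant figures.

ΣR = 2.18 + 1.26 + 5.46 + 48.5 = 57.40 kΩ.
By the voltage-divider rule, V = 7.33 × 1.260/57.40 = 0.1609 V.

V ≈ 0.161 V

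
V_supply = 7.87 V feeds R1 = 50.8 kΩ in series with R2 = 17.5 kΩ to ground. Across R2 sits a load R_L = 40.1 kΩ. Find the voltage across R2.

V_out ≈ 1.52 V

R2 ‖ R_L = (17.5 × 40.1)/(17.5 + 40.1) = 12.18 kΩ.
Now apply the divider: V_out = 7.87 × 0.1934 = 1.522 V.
(Unloaded it would be 2.02 V; the load pulls it down.)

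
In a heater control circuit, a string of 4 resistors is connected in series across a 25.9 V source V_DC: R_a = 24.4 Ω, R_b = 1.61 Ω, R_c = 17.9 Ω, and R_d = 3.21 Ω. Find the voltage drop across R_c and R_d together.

V ≈ 11.6 V

Total series resistance ΣR = 24.4 + 1.61 + 17.9 + 3.21 = 47.12 Ω.
R_{R_c..R_d} = 17.9 + 3.21 = 21.11 Ω.
V = V_DC · R/ΣR = 25.9 × 0.4480 = 11.60 V.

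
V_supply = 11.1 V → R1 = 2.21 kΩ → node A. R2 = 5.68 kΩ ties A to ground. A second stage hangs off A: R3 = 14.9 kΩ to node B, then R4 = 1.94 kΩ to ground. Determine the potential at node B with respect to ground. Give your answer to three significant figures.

Node A sees R2 in parallel with the series input of stage 2, R3 + R4 = 16.84 kΩ.
R2 ‖ (R3+R4) = 4.247 kΩ.
V_A = 11.1 × 4.247/(2.21 + 4.247) = 7.301 V.
V_B = V_A × 0.1152 = 0.8411 V.

V_B ≈ 0.841 V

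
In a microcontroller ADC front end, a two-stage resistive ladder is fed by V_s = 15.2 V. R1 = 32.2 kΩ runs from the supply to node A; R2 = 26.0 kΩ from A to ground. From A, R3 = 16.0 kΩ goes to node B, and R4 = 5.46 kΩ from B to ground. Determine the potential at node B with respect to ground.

V_B ≈ 1.03 V

Node A sees R2 in parallel with the series input of stage 2, R3 + R4 = 21.46 kΩ.
Effective lower resistance at A: R2 ‖ 21.46 = 11.76 kΩ.
First divider: V_A = V_s · 11.76/(32.2 + 11.76) = 4.065 V.
Then the unloaded second divider: V_B = V_A × R4/(R3+R4) = 4.065 × 0.2544 = 1.034 V.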